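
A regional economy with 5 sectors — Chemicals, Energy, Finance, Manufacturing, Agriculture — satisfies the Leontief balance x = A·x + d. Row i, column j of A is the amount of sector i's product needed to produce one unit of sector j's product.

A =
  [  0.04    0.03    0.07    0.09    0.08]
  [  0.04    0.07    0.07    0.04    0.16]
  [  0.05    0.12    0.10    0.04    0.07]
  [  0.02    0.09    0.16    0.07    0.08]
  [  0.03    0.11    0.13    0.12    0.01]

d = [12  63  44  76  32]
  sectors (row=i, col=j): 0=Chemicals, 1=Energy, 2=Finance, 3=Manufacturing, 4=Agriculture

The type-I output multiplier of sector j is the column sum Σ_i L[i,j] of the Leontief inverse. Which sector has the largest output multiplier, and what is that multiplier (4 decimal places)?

Form M = I − A:
  [  0.96   -0.03   -0.07   -0.09   -0.08]
  [ -0.04    0.93   -0.07   -0.04   -0.16]
  [ -0.05   -0.12    0.90   -0.04   -0.07]
  [ -0.02   -0.09   -0.16    0.93   -0.08]
  [ -0.03   -0.11   -0.13   -0.12    0.99]
Leontief inverse L = M⁻¹:
  [  1.0578    0.0767    0.1276    0.1263    0.1171]
  [  0.0623    1.1275    0.1374    0.0868    0.2040]
  [  0.0733    0.1747    1.1625    0.0805    0.1229]
  [  0.0461    0.1554    0.2332    1.1139    0.1353]
  [  0.0542    0.1694    0.2001    0.1591    1.0689]
Total output x = L · d:
  x_0 = 1.0578·12 + 0.0767·63 + 0.1276·44 + 0.1263·76 + 0.1171·32 = 36.4797
  x_1 = 0.0623·12 + 1.1275·63 + 0.1374·44 + 0.0868·76 + 0.2040·32 = 90.9513
  x_2 = 0.0733·12 + 0.1747·63 + 1.1625·44 + 0.0805·76 + 0.1229·32 = 73.0787
  x_3 = 0.0461·12 + 0.1554·63 + 0.2332·44 + 1.1139·76 + 0.1353·32 = 109.5924
  x_4 = 0.0542·12 + 0.1694·63 + 0.2001·44 + 0.1591·76 + 1.0689·32 = 66.4145
Output multipliers (column sums of L):
  Chemicals: 1.2937
  Energy: 1.7036
  Finance: 1.8608
  Manufacturing: 1.5664
  Agriculture: 1.6481

Finance (1.8608)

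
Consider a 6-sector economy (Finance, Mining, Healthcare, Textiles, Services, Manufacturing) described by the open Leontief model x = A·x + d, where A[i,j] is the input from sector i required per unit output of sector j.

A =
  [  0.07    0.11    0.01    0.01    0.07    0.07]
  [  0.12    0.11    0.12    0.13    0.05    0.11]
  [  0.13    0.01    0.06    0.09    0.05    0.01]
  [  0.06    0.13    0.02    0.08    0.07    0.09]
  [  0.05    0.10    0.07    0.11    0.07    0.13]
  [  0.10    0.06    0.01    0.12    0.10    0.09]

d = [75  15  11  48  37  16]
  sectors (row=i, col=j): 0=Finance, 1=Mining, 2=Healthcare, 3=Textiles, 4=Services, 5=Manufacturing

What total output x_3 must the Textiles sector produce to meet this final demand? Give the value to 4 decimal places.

Form M = I − A:
  [  0.93   -0.11   -0.01   -0.01   -0.07   -0.07]
  [ -0.12    0.89   -0.12   -0.13   -0.05   -0.11]
  [ -0.13   -0.01    0.94   -0.09   -0.05   -0.01]
  [ -0.06   -0.13   -0.02    0.92   -0.07   -0.09]
  [ -0.05   -0.10   -0.07   -0.11    0.93   -0.13]
  [ -0.10   -0.06   -0.01   -0.12   -0.10    0.91]
Leontief inverse L = M⁻¹:
  [  1.1290    0.1726    0.0456    0.0722    0.1163    0.1320]
  [  0.2260    1.2166    0.1747    0.2344    0.1319    0.2084]
  [  0.1809    0.0691    1.0850    0.1369    0.0925    0.0609]
  [  0.1372    0.2138    0.0651    1.1630    0.1312    0.1709]
  [  0.1392    0.1914    0.1176    0.2050    1.1413    0.2185]
  [  0.1743    0.1492    0.0500    0.2008    0.1652    1.1744]
Total output x = L · d:
  x_0 = 1.1290·75 + 0.1726·15 + 0.0456·11 + 0.0722·48 + 0.1163·37 + 0.1320·16 = 97.6518
  x_1 = 0.2260·75 + 1.2166·15 + 0.1747·11 + 0.2344·48 + 0.1319·37 + 0.2084·16 = 56.5881
  x_2 = 0.1809·75 + 0.0691·15 + 1.0850·11 + 0.1369·48 + 0.0925·37 + 0.0609·16 = 37.5099
  x_3 = 0.1372·75 + 0.2138·15 + 0.0651·11 + 1.1630·48 + 0.1312·37 + 0.1709·16 = 77.6239
  x_4 = 0.1392·75 + 0.1914·15 + 0.1176·11 + 0.2050·48 + 1.1413·37 + 0.2185·16 = 70.1701
  x_5 = 0.1743·75 + 0.1492·15 + 0.0500·11 + 0.2008·48 + 0.1652·37 + 1.1744·16 = 50.4038

77.6239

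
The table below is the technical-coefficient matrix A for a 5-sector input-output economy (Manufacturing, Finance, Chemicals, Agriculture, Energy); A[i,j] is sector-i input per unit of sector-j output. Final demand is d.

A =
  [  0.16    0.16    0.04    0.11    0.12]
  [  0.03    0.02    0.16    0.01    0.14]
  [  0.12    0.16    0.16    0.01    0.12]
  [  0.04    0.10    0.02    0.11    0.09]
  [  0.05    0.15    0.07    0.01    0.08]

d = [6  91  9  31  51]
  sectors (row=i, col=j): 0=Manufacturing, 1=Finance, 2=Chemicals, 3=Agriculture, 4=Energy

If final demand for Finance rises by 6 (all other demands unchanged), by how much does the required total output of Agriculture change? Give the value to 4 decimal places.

0.9933

Form M = I − A:
  [  0.84   -0.16   -0.04   -0.11   -0.12]
  [ -0.03    0.98   -0.16   -0.01   -0.14]
  [ -0.12   -0.16    0.84   -0.01   -0.12]
  [ -0.04   -0.10   -0.02    0.89   -0.09]
  [ -0.05   -0.15   -0.07   -0.01    0.92]
Leontief inverse L = M⁻¹:
  [  1.2416    0.2776    0.1356    0.1608    0.2376]
  [  0.0870    1.1083    0.2337    0.0282    0.2132]
  [  0.2090    0.2840    1.2757    0.0461    0.2414]
  [  0.0802    0.1656    0.0755    1.1380    0.1568]
  [  0.0984    0.2192    0.1434    0.0292    1.1547]
Total output x = L · d:
  x_0 = 1.2416·6 + 0.2776·91 + 0.1356·9 + 0.1608·31 + 0.2376·51 = 51.0354
  x_1 = 0.0870·6 + 1.1083·91 + 0.2337·9 + 0.0282·31 + 0.2132·51 = 115.2296
  x_2 = 0.2090·6 + 0.2840·91 + 1.2757·9 + 0.0461·31 + 0.2414·51 = 52.3224
  x_3 = 0.0802·6 + 0.1656·91 + 0.0755·9 + 1.1380·31 + 0.1568·51 = 59.5022
  x_4 = 0.0984·6 + 0.2192·91 + 0.1434·9 + 0.0292·31 + 1.1547·51 = 81.6237
Δx_3 = L[3,1] · Δd_1 = 0.1656 · 6 = 0.9933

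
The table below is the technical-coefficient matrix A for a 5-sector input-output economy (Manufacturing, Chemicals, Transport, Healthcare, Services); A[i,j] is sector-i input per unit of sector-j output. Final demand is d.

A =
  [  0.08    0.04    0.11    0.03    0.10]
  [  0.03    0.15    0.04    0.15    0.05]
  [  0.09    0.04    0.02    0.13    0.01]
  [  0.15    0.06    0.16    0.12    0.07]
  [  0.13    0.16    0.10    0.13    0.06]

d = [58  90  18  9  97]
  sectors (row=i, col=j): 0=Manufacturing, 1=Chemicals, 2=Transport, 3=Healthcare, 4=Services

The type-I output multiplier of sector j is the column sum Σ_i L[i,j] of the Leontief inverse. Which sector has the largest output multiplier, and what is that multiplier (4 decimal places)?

Form M = I − A:
  [  0.92   -0.04   -0.11   -0.03   -0.10]
  [ -0.03    0.85   -0.04   -0.15   -0.05]
  [ -0.09   -0.04    0.98   -0.13   -0.01]
  [ -0.15   -0.06   -0.16    0.88   -0.07]
  [ -0.13   -0.16   -0.10   -0.13    0.94]
Leontief inverse L = M⁻¹:
  [  1.1411    0.0938    0.1619    0.0988    0.1355]
  [  0.1036    1.2216    0.1107    0.2422    0.0952]
  [  0.1439    0.0787    1.0743    0.1836    0.0446]
  [  0.2456    0.1333    0.2455    1.2225    0.1269]
  [  0.2247    0.2477    0.1895    0.2435    1.1211]
Total output x = L · d:
  x_0 = 1.1411·58 + 0.0938·90 + 0.1619·18 + 0.0988·9 + 0.1355·97 = 91.5678
  x_1 = 0.1036·58 + 1.2216·90 + 0.1107·18 + 0.2422·9 + 0.0952·97 = 129.3596
  x_2 = 0.1439·58 + 0.0787·90 + 1.0743·18 + 0.1836·9 + 0.0446·97 = 40.7430
  x_3 = 0.2456·58 + 0.1333·90 + 0.2455·18 + 1.2225·9 + 0.1269·97 = 53.9689
  x_4 = 0.2247·58 + 0.2477·90 + 0.1895·18 + 0.2435·9 + 1.1211·97 = 149.6719
Output multipliers (column sums of L):
  Manufacturing: 1.8589
  Chemicals: 1.7750
  Transport: 1.7819
  Healthcare: 1.9906
  Services: 1.5232

Healthcare (1.9906)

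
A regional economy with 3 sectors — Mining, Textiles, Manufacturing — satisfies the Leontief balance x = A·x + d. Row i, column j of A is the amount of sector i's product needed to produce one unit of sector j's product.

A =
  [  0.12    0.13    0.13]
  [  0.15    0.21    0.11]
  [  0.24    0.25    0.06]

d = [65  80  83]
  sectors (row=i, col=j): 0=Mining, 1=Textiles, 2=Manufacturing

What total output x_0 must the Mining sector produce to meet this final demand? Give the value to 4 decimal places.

Form M = I − A:
  [  0.88   -0.13   -0.13]
  [ -0.15    0.79   -0.11]
  [ -0.24   -0.25    0.94]
Leontief inverse L = M⁻¹:
  [  1.2372    0.2676    0.2024]
  [  0.2896    1.3772    0.2012]
  [  0.3929    0.4346    1.1690]
Total output x = L · d:
  x_0 = 1.2372·65 + 0.2676·80 + 0.2024·83 = 118.6300
  x_1 = 0.2896·65 + 1.3772·80 + 0.2012·83 = 145.6980
  x_2 = 0.3929·65 + 0.4346·80 + 1.1690·83 = 157.3359

118.6300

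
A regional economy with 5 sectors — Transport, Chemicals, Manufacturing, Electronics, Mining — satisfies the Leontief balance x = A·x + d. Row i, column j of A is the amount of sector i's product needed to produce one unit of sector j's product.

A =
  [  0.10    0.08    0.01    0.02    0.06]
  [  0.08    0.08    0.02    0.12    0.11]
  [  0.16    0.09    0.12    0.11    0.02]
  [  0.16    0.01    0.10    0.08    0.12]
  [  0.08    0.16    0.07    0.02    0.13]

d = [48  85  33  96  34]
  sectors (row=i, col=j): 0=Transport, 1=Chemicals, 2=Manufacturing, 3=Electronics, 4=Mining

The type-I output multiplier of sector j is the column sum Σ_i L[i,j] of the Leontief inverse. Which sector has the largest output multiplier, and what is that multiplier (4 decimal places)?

Form M = I − A:
  [  0.90   -0.08   -0.01   -0.02   -0.06]
  [ -0.08    0.92   -0.02   -0.12   -0.11]
  [ -0.16   -0.09    0.88   -0.11   -0.02]
  [ -0.16   -0.01   -0.10    0.92   -0.12]
  [ -0.08   -0.16   -0.07   -0.02    0.87]
Leontief inverse L = M⁻¹:
  [  1.1442    0.1204    0.0290    0.0463    0.1012]
  [  0.1569    1.1394    0.0604    0.1631    0.1788]
  [  0.2590    0.1538    1.1688    0.1673    0.0873]
  [  0.2498    0.0807    0.1473    1.1246    0.1859]
  [  0.1606    0.2348    0.1112    0.0736    1.2029]
Total output x = L · d:
  x_0 = 1.1442·48 + 0.1204·85 + 0.0290·33 + 0.0463·96 + 0.1012·34 = 73.9979
  x_1 = 0.1569·48 + 1.1394·85 + 0.0604·33 + 0.1631·96 + 0.1788·34 = 128.1130
  x_2 = 0.2590·48 + 0.1538·85 + 1.1688·33 + 0.1673·96 + 0.0873·34 = 83.1074
  x_3 = 0.2498·48 + 0.0807·85 + 0.1473·33 + 1.1246·96 + 0.1859·34 = 137.9871
  x_4 = 0.1606·48 + 0.2348·85 + 0.1112·33 + 0.0736·96 + 1.2029·34 = 79.3048
Output multipliers (column sums of L):
  Transport: 1.9705
  Chemicals: 1.7292
  Manufacturing: 1.5167
  Electronics: 1.5749
  Mining: 1.7560

Transport (1.9705)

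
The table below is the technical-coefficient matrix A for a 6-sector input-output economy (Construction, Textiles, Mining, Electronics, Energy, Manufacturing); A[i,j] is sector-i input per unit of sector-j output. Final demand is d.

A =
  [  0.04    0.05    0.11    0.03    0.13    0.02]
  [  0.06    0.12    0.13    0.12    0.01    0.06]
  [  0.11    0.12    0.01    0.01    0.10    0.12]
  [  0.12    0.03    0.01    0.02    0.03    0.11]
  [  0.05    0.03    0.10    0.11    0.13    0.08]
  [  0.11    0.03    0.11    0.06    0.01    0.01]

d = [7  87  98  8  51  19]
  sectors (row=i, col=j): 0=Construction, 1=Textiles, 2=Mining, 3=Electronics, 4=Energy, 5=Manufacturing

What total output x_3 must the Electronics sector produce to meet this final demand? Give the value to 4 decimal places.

26.5733

Form M = I − A:
  [  0.96   -0.05   -0.11   -0.03   -0.13   -0.02]
  [ -0.06    0.88   -0.13   -0.12   -0.01   -0.06]
  [ -0.11   -0.12    0.99   -0.01   -0.10   -0.12]
  [ -0.12   -0.03   -0.01    0.98   -0.03   -0.11]
  [ -0.05   -0.03   -0.10   -0.11    0.87   -0.08]
  [ -0.11   -0.03   -0.11   -0.06   -0.01    0.99]
Leontief inverse L = M⁻¹:
  [  1.0929    0.0953    0.1613    0.0720    0.1862    0.0705]
  [  0.1336    1.1820    0.1915    0.1652    0.0626    0.1210]
  [  0.1704    0.1710    1.0863    0.0649    0.1564    0.1653]
  [  0.1608    0.0599    0.0584    1.0494    0.0692    0.1361]
  [  0.1216    0.0799    0.1619    0.1578    1.1942    0.1410]
  [  0.1554    0.0698    0.1496    0.0854    0.0562    1.0496]
Total output x = L · d:
  x_0 = 1.0929·7 + 0.0953·87 + 0.1613·98 + 0.0720·8 + 0.1862·51 + 0.0705·19 = 43.1619
  x_1 = 0.1336·7 + 1.1820·87 + 0.1915·98 + 0.1652·8 + 0.0626·51 + 0.1210·19 = 129.3458
  x_2 = 0.1704·7 + 0.1710·87 + 1.0863·98 + 0.0649·8 + 0.1564·51 + 0.1653·19 = 134.1660
  x_3 = 0.1608·7 + 0.0599·87 + 0.0584·98 + 1.0494·8 + 0.0692·51 + 0.1361·19 = 26.5733
  x_4 = 0.1216·7 + 0.0799·87 + 0.1619·98 + 0.1578·8 + 1.1942·51 + 0.1410·19 = 88.5100
  x_5 = 0.1554·7 + 0.0698·87 + 0.1496·98 + 0.0854·8 + 0.0562·51 + 1.0496·19 = 45.3191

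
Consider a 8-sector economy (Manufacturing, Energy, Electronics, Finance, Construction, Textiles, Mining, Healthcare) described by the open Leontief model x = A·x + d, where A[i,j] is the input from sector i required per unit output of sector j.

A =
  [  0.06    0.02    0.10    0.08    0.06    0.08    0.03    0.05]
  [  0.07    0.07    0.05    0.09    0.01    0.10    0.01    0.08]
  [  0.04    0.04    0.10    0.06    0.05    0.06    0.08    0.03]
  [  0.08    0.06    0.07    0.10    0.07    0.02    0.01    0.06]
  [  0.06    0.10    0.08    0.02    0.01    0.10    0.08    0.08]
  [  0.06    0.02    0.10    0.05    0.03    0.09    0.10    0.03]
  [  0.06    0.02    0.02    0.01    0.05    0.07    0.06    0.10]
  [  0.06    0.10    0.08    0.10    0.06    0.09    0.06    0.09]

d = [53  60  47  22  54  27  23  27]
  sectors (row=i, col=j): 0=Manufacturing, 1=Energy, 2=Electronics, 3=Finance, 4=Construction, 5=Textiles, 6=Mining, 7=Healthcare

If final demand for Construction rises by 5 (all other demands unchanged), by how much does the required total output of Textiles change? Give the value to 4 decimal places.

Form M = I − A:
  [  0.94   -0.02   -0.10   -0.08   -0.06   -0.08   -0.03   -0.05]
  [ -0.07    0.93   -0.05   -0.09   -0.01   -0.10   -0.01   -0.08]
  [ -0.04   -0.04    0.90   -0.06   -0.05   -0.06   -0.08   -0.03]
  [ -0.08   -0.06   -0.07    0.90   -0.07   -0.02   -0.01   -0.06]
  [ -0.06   -0.10   -0.08   -0.02    0.99   -0.10   -0.08   -0.08]
  [ -0.06   -0.02   -0.10   -0.05   -0.03    0.91   -0.10   -0.03]
  [ -0.06   -0.02   -0.02   -0.01   -0.05   -0.07    0.94   -0.10]
  [ -0.06   -0.10   -0.08   -0.10   -0.06   -0.09   -0.06    0.91]
Leontief inverse L = M⁻¹:
  [  1.1165    0.0680    0.1756    0.1409    0.1023    0.1484    0.0840    0.1055]
  [  0.1290    1.1190    0.1259    0.1583    0.0531    0.1701    0.0598    0.1369]
  [  0.0931    0.0838    1.1673    0.1143    0.0891    0.1251    0.1307    0.0848]
  [  0.1375    0.1121    0.1436    1.1652    0.1118    0.0878    0.0566    0.1179]
  [  0.1223    0.1509    0.1585    0.0876    1.0545    0.1805    0.1381    0.1448]
  [  0.1146    0.0617    0.1704    0.1049    0.0717    1.1575    0.1546    0.0857]
  [  0.1071    0.0615    0.0801    0.0593    0.0844    0.1321    1.1062    0.1512]
  [  0.1375    0.1672    0.1764    0.1848    0.1149    0.1842    0.1272    1.1693]
Total output x = L · d:
  x_0 = 1.1165·53 + 0.0680·60 + 0.1756·47 + 0.1409·22 + 0.1023·54 + 0.1484·27 + 0.0840·23 + 0.1055·27 = 88.9241
  x_1 = 0.1290·53 + 1.1190·60 + 0.1259·47 + 0.1583·22 + 0.0531·54 + 0.1701·27 + 0.0598·23 + 0.1369·27 = 95.9104
  x_2 = 0.0931·53 + 0.0838·60 + 1.1673·47 + 0.1143·22 + 0.0891·54 + 0.1251·27 + 0.1307·23 + 0.0848·27 = 80.8157
  x_3 = 0.1375·53 + 0.1121·60 + 0.1436·47 + 1.1652·22 + 0.1118·54 + 0.0878·27 + 0.0566·23 + 0.1179·27 = 59.2853
  x_4 = 0.1223·53 + 0.1509·60 + 0.1585·47 + 0.0876·22 + 1.0545·54 + 0.1805·27 + 0.1381·23 + 0.1448·27 = 93.8193
  x_5 = 0.1146·53 + 0.0617·60 + 0.1704·47 + 0.1049·22 + 0.0717·54 + 1.1575·27 + 0.1546·23 + 0.0857·27 = 61.0810
  x_6 = 0.1071·53 + 0.0615·60 + 0.0801·47 + 0.0593·22 + 0.0844·54 + 0.1321·27 + 1.1062·23 + 0.1512·27 = 52.0903
  x_7 = 0.1375·53 + 0.1672·60 + 0.1764·47 + 0.1848·22 + 0.1149·54 + 0.1842·27 + 0.1272·23 + 1.1693·27 = 75.3540
Δx_5 = L[5,4] · Δd_4 = 0.0717 · 5 = 0.3583

0.3583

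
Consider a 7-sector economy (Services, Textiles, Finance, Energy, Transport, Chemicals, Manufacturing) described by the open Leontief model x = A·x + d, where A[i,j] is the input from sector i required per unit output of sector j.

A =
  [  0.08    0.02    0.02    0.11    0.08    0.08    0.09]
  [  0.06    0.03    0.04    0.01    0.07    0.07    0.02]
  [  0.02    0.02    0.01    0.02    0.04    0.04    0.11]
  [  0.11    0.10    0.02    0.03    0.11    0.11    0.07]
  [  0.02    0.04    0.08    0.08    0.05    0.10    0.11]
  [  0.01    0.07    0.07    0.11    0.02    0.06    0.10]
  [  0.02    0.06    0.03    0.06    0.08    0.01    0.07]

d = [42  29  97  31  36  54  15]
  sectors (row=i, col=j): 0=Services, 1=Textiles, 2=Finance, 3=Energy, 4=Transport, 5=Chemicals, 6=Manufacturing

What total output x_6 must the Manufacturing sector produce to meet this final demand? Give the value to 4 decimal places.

Form M = I − A:
  [  0.92   -0.02   -0.02   -0.11   -0.08   -0.08   -0.09]
  [ -0.06    0.97   -0.04   -0.01   -0.07   -0.07   -0.02]
  [ -0.02   -0.02    0.99   -0.02   -0.04   -0.04   -0.11]
  [ -0.11   -0.10   -0.02    0.97   -0.11   -0.11   -0.07]
  [ -0.02   -0.04   -0.08   -0.08    0.95   -0.10   -0.11]
  [ -0.01   -0.07   -0.07   -0.11   -0.02    0.94   -0.10]
  [ -0.02   -0.06   -0.03   -0.06   -0.08   -0.01    0.93]
Leontief inverse L = M⁻¹:
  [  1.1203    0.0668    0.0544    0.1657    0.1371    0.1383    0.1598]
  [  0.0802    1.0542    0.0626    0.0453    0.0999    0.1046    0.0643]
  [  0.0362    0.0433    1.0280    0.0477    0.0686    0.0645    0.1447]
  [  0.1503    0.1456    0.0613    1.0933    0.1685    0.1737    0.1458]
  [  0.0525    0.0836    0.1119    0.1277    1.1007    0.1494    0.1760]
  [  0.0441    0.1107    0.0970    0.1490    0.0697    1.1065    0.1566]
  [  0.0451    0.0886    0.0530    0.0912    0.1179    0.0478    1.1138]
Total output x = L · d:
  x_0 = 1.1203·42 + 0.0668·29 + 0.0544·97 + 0.1657·31 + 0.1371·36 + 0.1383·54 + 0.1598·15 = 74.2053
  x_1 = 0.0802·42 + 1.0542·29 + 0.0626·97 + 0.0453·31 + 0.0999·36 + 0.1046·54 + 0.0643·15 = 51.6268
  x_2 = 0.0362·42 + 0.0433·29 + 1.0280·97 + 0.0477·31 + 0.0686·36 + 0.0645·54 + 0.1447·15 = 112.0920
  x_3 = 0.1503·42 + 0.1456·29 + 0.0613·97 + 1.0933·31 + 0.1685·36 + 0.1737·54 + 0.1458·15 = 68.0059
  x_4 = 0.0525·42 + 0.0836·29 + 0.1119·97 + 0.1277·31 + 1.1007·36 + 0.1494·54 + 0.1760·15 = 69.7709
  x_5 = 0.0441·42 + 0.1107·29 + 0.0970·97 + 0.1490·31 + 0.0697·36 + 1.1065·54 + 0.1566·15 = 83.6963
  x_6 = 0.0451·42 + 0.0886·29 + 0.0530·97 + 0.0912·31 + 0.1179·36 + 0.0478·54 + 1.1138·15 = 35.9607

35.9607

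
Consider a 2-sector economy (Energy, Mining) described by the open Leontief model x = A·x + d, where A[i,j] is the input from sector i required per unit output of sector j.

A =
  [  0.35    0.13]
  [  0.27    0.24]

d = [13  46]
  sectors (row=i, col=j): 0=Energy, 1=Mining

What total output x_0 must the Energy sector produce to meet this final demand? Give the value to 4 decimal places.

Form M = I − A:
  [  0.65   -0.13]
  [ -0.27    0.76]
Leontief inverse L = M⁻¹:
  [  1.6561    0.2833]
  [  0.5884    1.4164]
Total output x = L · d:
  x_0 = 1.6561·13 + 0.2833·46 = 34.5609
  x_1 = 0.5884·13 + 1.4164·46 = 72.8045

34.5609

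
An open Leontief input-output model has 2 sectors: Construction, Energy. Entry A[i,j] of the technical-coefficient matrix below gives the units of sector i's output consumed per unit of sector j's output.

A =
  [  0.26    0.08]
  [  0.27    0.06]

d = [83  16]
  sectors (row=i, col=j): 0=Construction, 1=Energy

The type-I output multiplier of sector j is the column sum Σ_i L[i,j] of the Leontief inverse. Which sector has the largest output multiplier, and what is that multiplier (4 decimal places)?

Construction (1.7953)

Form M = I − A:
  [  0.74   -0.08]
  [ -0.27    0.94]
Leontief inverse L = M⁻¹:
  [  1.3947    0.1187]
  [  0.4006    1.0979]
Total output x = L · d:
  x_0 = 1.3947·83 + 0.1187·16 = 117.6558
  x_1 = 0.4006·83 + 1.0979·16 = 50.8160
Output multipliers (column sums of L):
  Construction: 1.7953
  Energy: 1.2166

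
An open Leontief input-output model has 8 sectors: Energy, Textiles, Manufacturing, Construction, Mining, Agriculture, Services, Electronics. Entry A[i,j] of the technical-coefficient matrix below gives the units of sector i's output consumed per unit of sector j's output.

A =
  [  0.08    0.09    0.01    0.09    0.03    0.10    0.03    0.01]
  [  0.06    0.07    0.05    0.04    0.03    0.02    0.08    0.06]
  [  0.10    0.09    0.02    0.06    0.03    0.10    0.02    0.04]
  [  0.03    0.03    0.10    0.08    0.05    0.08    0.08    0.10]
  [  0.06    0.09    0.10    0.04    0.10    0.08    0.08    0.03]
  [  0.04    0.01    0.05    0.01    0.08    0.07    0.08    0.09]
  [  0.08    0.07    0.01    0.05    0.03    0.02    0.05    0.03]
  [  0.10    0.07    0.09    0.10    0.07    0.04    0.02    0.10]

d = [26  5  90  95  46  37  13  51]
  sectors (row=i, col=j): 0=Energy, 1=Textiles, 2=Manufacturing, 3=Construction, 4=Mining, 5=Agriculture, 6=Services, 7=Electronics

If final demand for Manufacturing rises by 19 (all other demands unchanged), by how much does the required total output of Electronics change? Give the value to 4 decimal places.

Form M = I − A:
  [  0.92   -0.09   -0.01   -0.09   -0.03   -0.10   -0.03   -0.01]
  [ -0.06    0.93   -0.05   -0.04   -0.03   -0.02   -0.08   -0.06]
  [ -0.10   -0.09    0.98   -0.06   -0.03   -0.10   -0.02   -0.04]
  [ -0.03   -0.03   -0.10    0.92   -0.05   -0.08   -0.08   -0.10]
  [ -0.06   -0.09   -0.10   -0.04    0.90   -0.08   -0.08   -0.03]
  [ -0.04   -0.01   -0.05   -0.01   -0.08    0.93   -0.08   -0.09]
  [ -0.08   -0.07   -0.01   -0.05   -0.03   -0.02    0.95   -0.03]
  [ -0.10   -0.07   -0.09   -0.10   -0.07   -0.04   -0.02    0.90]
Leontief inverse L = M⁻¹:
  [  1.1311    0.1382    0.0539    0.1358    0.0725    0.1526    0.0801    0.0596]
  [  0.1144    1.1217    0.0881    0.0870    0.0668    0.0661    0.1206    0.1025]
  [  0.1563    0.1428    1.0651    0.1096    0.0748    0.1557    0.0699    0.0912]
  [  0.1037    0.0966    0.1574    1.1430    0.1059    0.1476    0.1358    0.1644]
  [  0.1345    0.1621    0.1550    0.0995    1.1566    0.1495    0.1414    0.0885]
  [  0.0989    0.0644    0.0941    0.0578    0.1262    1.1218    0.1234    0.1365]
  [  0.1228    0.1119    0.0423    0.0890    0.0607    0.0592    1.0858    0.0647]
  [  0.1793    0.1456    0.1540    0.1721    0.1294    0.1169    0.0810    1.1675]
Total output x = L · d:
  x_0 = 1.1311·26 + 0.1382·5 + 0.0539·90 + 0.1358·95 + 0.0725·46 + 0.1526·37 + 0.0801·13 + 0.0596·51 = 60.9221
  x_1 = 0.1144·26 + 1.1217·5 + 0.0881·90 + 0.0870·95 + 0.0668·46 + 0.0661·37 + 0.1206·13 + 0.1025·51 = 37.0988
  x_2 = 0.1563·26 + 0.1428·5 + 1.0651·90 + 0.1096·95 + 0.0748·46 + 0.1557·37 + 0.0699·13 + 0.0912·51 = 125.8165
  x_3 = 0.1037·26 + 0.0966·5 + 0.1574·90 + 1.1430·95 + 0.1059·46 + 0.1476·37 + 0.1358·13 + 0.1644·51 = 146.4135
  x_4 = 0.1345·26 + 0.1621·5 + 0.1550·90 + 0.0995·95 + 1.1566·46 + 0.1495·37 + 0.1414·13 + 0.0885·51 = 92.7972
  x_5 = 0.0989·26 + 0.0644·5 + 0.0941·90 + 0.0578·95 + 0.1262·46 + 1.1218·37 + 0.1234·13 + 0.1365·51 = 72.7328
  x_6 = 0.1228·26 + 0.1119·5 + 0.0423·90 + 0.0890·95 + 0.0607·46 + 0.0592·37 + 1.0858·13 + 0.0647·51 = 38.4025
  x_7 = 0.1793·26 + 0.1456·5 + 0.1540·90 + 0.1721·95 + 0.1294·46 + 0.1169·37 + 0.0810·13 + 1.1675·51 = 106.4746
Δx_7 = L[7,2] · Δd_2 = 0.1540 · 19 = 2.9266

2.9266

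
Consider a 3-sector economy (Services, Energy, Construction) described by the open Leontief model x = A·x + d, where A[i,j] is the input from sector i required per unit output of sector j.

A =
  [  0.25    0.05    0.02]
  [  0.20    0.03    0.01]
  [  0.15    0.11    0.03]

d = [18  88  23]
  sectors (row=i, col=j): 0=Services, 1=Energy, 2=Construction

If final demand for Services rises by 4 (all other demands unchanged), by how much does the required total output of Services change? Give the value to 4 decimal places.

5.4345

Form M = I − A:
  [  0.75   -0.05   -0.02]
  [ -0.20    0.97   -0.01]
  [ -0.15   -0.11    0.97]
Leontief inverse L = M⁻¹:
  [  1.3586    0.0733    0.0288]
  [  0.2826    1.0474    0.0166]
  [  0.2421    0.1301    1.0373]
Total output x = L · d:
  x_0 = 1.3586·18 + 0.0733·88 + 0.0288·23 = 31.5670
  x_1 = 0.2826·18 + 1.0474·88 + 0.0166·23 = 97.6392
  x_2 = 0.2421·18 + 0.1301·88 + 1.0373·23 = 39.6653
Δx_0 = L[0,0] · Δd_0 = 1.3586 · 4 = 5.4345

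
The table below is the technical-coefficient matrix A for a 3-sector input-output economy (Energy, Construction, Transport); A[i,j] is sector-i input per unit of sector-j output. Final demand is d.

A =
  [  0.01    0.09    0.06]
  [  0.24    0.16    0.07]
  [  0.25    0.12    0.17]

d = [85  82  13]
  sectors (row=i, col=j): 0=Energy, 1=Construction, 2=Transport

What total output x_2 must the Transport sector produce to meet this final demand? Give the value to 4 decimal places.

Form M = I − A:
  [  0.99   -0.09   -0.06]
  [ -0.24    0.84   -0.07]
  [ -0.25   -0.12    0.83]
Leontief inverse L = M⁻¹:
  [  1.0628    0.1264    0.0875]
  [  0.3344    1.2448    0.1292]
  [  0.3685    0.2180    1.2498]
Total output x = L · d:
  x_0 = 1.0628·85 + 0.1264·82 + 0.0875·13 = 101.8405
  x_1 = 0.3344·85 + 1.2448·82 + 0.1292·13 = 132.1702
  x_2 = 0.3685·85 + 0.2180·82 + 1.2498·13 = 65.4464

65.4464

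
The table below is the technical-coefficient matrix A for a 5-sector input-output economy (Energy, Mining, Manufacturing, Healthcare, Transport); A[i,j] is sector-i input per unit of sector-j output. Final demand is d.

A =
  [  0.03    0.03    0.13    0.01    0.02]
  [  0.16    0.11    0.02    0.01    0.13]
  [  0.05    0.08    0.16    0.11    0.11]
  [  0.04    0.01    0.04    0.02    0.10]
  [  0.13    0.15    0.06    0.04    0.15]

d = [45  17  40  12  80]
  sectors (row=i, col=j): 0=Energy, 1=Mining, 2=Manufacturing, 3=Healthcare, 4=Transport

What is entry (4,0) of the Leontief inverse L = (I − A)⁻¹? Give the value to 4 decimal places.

Form M = I − A:
  [  0.97   -0.03   -0.13   -0.01   -0.02]
  [ -0.16    0.89   -0.02   -0.01   -0.13]
  [ -0.05   -0.08    0.84   -0.11   -0.11]
  [ -0.04   -0.01   -0.04    0.98   -0.10]
  [ -0.13   -0.15   -0.06   -0.04    0.85]
Leontief inverse L = M⁻¹:
  [  1.0594    0.0617    0.1713    0.0331    0.0604]
  [  0.2252    1.1720    0.0784    0.0312    0.1984]
  [  0.1220    0.1510    1.2346    0.1497    0.2033]
  [  0.0723    0.0440    0.0715    1.0353    0.1395]
  [  0.2138    0.2290    0.1306    0.0699    1.2416]
Total output x = L · d:
  x_0 = 1.0594·45 + 0.0617·17 + 0.1713·40 + 0.0331·12 + 0.0604·80 = 60.8055
  x_1 = 0.2252·45 + 1.1720·17 + 0.0784·40 + 0.0312·12 + 0.1984·80 = 49.4393
  x_2 = 0.1220·45 + 0.1510·17 + 1.2346·40 + 0.1497·12 + 0.2033·80 = 75.5047
  x_3 = 0.0723·45 + 0.0440·17 + 0.0715·40 + 1.0353·12 + 0.1395·80 = 30.4462
  x_4 = 0.2138·45 + 0.2290·17 + 0.1306·40 + 0.0699·12 + 1.2416·80 = 118.9044

L[4,0] = 0.2138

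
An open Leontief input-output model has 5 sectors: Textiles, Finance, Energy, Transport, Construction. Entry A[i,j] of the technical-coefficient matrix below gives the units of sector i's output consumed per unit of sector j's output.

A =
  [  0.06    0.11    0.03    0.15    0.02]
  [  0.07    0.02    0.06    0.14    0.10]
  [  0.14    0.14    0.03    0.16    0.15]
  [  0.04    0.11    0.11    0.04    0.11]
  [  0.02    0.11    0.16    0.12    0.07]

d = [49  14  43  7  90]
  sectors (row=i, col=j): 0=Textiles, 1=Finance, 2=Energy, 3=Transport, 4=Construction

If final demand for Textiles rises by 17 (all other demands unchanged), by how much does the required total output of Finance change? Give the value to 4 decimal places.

Form M = I − A:
  [  0.94   -0.11   -0.03   -0.15   -0.02]
  [ -0.07    0.98   -0.06   -0.14   -0.10]
  [ -0.14   -0.14    0.97   -0.16   -0.15]
  [ -0.04   -0.11   -0.11    0.96   -0.11]
  [ -0.02   -0.11   -0.16   -0.12    0.93]
Leontief inverse L = M⁻¹:
  [  1.0999    0.1692    0.0829    0.2205    0.0813]
  [  0.1126    1.0938    0.1232    0.2184    0.1657]
  [  0.2031    0.2432    1.1252    0.2854    0.2457]
  [  0.0916    0.1830    0.1731    1.1345    0.1838]
  [  0.0837    0.1985    0.2323    0.2261    1.1626]
Total output x = L · d:
  x_0 = 1.0999·49 + 0.1692·14 + 0.0829·43 + 0.2205·7 + 0.0813·90 = 68.6877
  x_1 = 0.1126·49 + 1.0938·14 + 0.1232·43 + 0.2184·7 + 0.1657·90 = 42.5755
  x_2 = 0.2031·49 + 0.2432·14 + 1.1252·43 + 0.2854·7 + 0.2457·90 = 85.8509
  x_3 = 0.0916·49 + 0.1830·14 + 0.1731·43 + 1.1345·7 + 0.1838·90 = 38.9728
  x_4 = 0.0837·49 + 0.1985·14 + 0.2323·43 + 0.2261·7 + 1.1626·90 = 123.0860
Δx_1 = L[1,0] · Δd_0 = 0.1126 · 17 = 1.9146

1.9146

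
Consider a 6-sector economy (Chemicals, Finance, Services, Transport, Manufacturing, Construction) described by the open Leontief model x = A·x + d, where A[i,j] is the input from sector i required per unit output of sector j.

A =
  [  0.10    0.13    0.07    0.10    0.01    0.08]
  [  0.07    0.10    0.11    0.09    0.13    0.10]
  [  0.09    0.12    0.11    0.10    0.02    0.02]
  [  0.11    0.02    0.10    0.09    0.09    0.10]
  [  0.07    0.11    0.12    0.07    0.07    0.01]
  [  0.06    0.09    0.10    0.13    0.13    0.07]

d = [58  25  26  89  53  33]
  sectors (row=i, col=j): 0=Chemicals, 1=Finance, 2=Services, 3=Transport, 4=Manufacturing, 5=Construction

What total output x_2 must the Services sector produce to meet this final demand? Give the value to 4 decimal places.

Form M = I − A:
  [  0.90   -0.13   -0.07   -0.10   -0.01   -0.08]
  [ -0.07    0.90   -0.11   -0.09   -0.13   -0.10]
  [ -0.09   -0.12    0.89   -0.10   -0.02   -0.02]
  [ -0.11   -0.02   -0.10    0.91   -0.09   -0.10]
  [ -0.07   -0.11   -0.12   -0.07    0.93   -0.01]
  [ -0.06   -0.09   -0.10   -0.13   -0.13    0.93]
Leontief inverse L = M⁻¹:
  [  1.1875    0.2251    0.1728    0.2004    0.0887    0.1526]
  [  0.1726    1.2169    0.2369    0.2075    0.2217    0.1755]
  [  0.1726    0.2091    1.2058    0.1910    0.0873    0.0847]
  [  0.1986    0.1185    0.2042    1.1907    0.1612    0.1640]
  [  0.1487    0.1989    0.2144    0.1565    1.1339    0.0678]
  [  0.1604    0.1991    0.2222    0.2419    0.2176    1.1436]
Total output x = L · d:
  x_0 = 1.1875·58 + 0.2251·25 + 0.1728·26 + 0.2004·89 + 0.0887·53 + 0.1526·33 = 106.5604
  x_1 = 0.1726·58 + 1.2169·25 + 0.2369·26 + 0.2075·89 + 0.2217·53 + 0.1755·33 = 82.5984
  x_2 = 0.1726·58 + 0.2091·25 + 1.2058·26 + 0.1910·89 + 0.0873·53 + 0.0847·33 = 71.0120
  x_3 = 0.1986·58 + 0.1185·25 + 0.2042·26 + 1.1907·89 + 0.1612·53 + 0.1640·33 = 139.7254
  x_4 = 0.1487·58 + 0.1989·25 + 0.2144·26 + 0.1565·89 + 1.1339·53 + 0.0678·33 = 95.4364
  x_5 = 0.1604·58 + 0.1991·25 + 0.2222·26 + 0.2419·89 + 0.2176·53 + 1.1436·33 = 90.8599

71.0120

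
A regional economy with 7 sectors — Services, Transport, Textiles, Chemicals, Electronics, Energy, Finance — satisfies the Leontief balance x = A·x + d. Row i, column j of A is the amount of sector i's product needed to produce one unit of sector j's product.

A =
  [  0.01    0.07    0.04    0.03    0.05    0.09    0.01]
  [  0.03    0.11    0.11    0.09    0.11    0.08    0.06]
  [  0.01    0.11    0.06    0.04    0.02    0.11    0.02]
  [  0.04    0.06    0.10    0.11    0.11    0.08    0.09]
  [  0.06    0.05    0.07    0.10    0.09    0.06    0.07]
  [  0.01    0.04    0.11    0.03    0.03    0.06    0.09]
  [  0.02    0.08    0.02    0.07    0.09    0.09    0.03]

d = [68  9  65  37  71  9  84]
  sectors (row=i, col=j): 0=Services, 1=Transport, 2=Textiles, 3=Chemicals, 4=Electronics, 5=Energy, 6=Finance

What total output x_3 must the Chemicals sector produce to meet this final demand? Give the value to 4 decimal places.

89.5669

Form M = I − A:
  [  0.99   -0.07   -0.04   -0.03   -0.05   -0.09   -0.01]
  [ -0.03    0.89   -0.11   -0.09   -0.11   -0.08   -0.06]
  [ -0.01   -0.11    0.94   -0.04   -0.02   -0.11   -0.02]
  [ -0.04   -0.06   -0.10    0.89   -0.11   -0.08   -0.09]
  [ -0.06   -0.05   -0.07   -0.10    0.91   -0.06   -0.07]
  [ -0.01   -0.04   -0.11   -0.03   -0.03    0.94   -0.09]
  [ -0.02   -0.08   -0.02   -0.07   -0.09   -0.09    0.97]
Leontief inverse L = M⁻¹:
  [  1.0247    0.1108    0.0869    0.0676    0.0885    0.1333    0.0442]
  [  0.0607    1.1934    0.1967    0.1683    0.1900    0.1687    0.1235]
  [  0.0267    0.1629    1.1188    0.0856    0.0676    0.1648    0.0615]
  [  0.0703    0.1400    0.1826    1.1872    0.1889    0.1677    0.1525]
  [  0.0856    0.1171    0.1394    0.1652    1.1573    0.1341    0.1223]
  [  0.0256    0.0920    0.1583    0.0730    0.0740    1.1155    0.1248]
  [  0.0421    0.1336    0.0819    0.1248    0.1468    0.1481    1.0772]
Total output x = L · d:
  x_0 = 1.0247·68 + 0.1108·9 + 0.0869·65 + 0.0676·37 + 0.0885·71 + 0.1333·9 + 0.0442·84 = 90.0280
  x_1 = 0.0607·68 + 1.1934·9 + 0.1967·65 + 0.1683·37 + 0.1900·71 + 0.1687·9 + 0.1235·84 = 59.2571
  x_2 = 0.0267·68 + 0.1629·9 + 1.1188·65 + 0.0856·37 + 0.0676·71 + 0.1648·9 + 0.0615·84 = 90.6248
  x_3 = 0.0703·68 + 0.1400·9 + 0.1826·65 + 1.1872·37 + 0.1889·71 + 0.1677·9 + 0.1525·84 = 89.5669
  x_4 = 0.0856·68 + 0.1171·9 + 0.1394·65 + 0.1652·37 + 1.1573·71 + 0.1341·9 + 0.1223·84 = 115.6949
  x_5 = 0.0256·68 + 0.0920·9 + 0.1583·65 + 0.0730·37 + 0.0740·71 + 1.1155·9 + 0.1248·84 = 41.3395
  x_6 = 0.0421·68 + 0.1336·9 + 0.0819·65 + 0.1248·37 + 0.1468·71 + 0.1481·9 + 1.0772·84 = 116.2437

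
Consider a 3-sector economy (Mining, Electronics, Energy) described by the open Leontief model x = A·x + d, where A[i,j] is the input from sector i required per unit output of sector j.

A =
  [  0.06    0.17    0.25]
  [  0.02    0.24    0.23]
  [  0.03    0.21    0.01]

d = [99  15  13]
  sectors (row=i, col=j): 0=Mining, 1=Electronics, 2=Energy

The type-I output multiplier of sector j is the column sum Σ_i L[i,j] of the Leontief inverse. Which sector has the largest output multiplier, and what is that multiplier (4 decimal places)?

Electronics (2.0696)

Form M = I − A:
  [  0.94   -0.17   -0.25]
  [ -0.02    0.76   -0.23]
  [ -0.03   -0.21    0.99]
Leontief inverse L = M⁻¹:
  [  1.0823    0.3394    0.3522]
  [  0.0410    1.4189    0.3400]
  [  0.0415    0.3113    1.0929]
Total output x = L · d:
  x_0 = 1.0823·99 + 0.3394·15 + 0.3522·13 = 116.8157
  x_1 = 0.0410·99 + 1.4189·15 + 0.3400·13 = 29.7670
  x_2 = 0.0415·99 + 0.3113·15 + 1.0929·13 = 22.9854
Output multipliers (column sums of L):
  Mining: 1.1648
  Electronics: 2.0696
  Energy: 1.7851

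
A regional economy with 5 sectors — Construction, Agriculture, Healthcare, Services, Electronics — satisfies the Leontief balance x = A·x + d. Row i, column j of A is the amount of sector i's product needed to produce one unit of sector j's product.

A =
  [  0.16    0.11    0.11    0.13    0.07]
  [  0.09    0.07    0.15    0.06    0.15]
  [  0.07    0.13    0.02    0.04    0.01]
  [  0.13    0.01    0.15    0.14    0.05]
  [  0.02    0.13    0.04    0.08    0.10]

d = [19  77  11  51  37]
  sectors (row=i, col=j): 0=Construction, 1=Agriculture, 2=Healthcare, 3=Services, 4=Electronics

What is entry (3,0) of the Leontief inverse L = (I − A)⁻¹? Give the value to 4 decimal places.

L[3,0] = 0.2198

Form M = I − A:
  [  0.84   -0.11   -0.11   -0.13   -0.07]
  [ -0.09    0.93   -0.15   -0.06   -0.15]
  [ -0.07   -0.13    0.98   -0.04   -0.01]
  [ -0.13   -0.01   -0.15    0.86   -0.05]
  [ -0.02   -0.13   -0.04   -0.08    0.90]
Leontief inverse L = M⁻¹:
  [  1.2692    0.2033    0.2148    0.2298    0.1477]
  [  0.1694    1.1586    0.2262    0.1371    0.2164]
  [  0.1229    0.1736    1.0762    0.0859    0.0552]
  [  0.2198    0.0854    0.2289    1.2221    0.1018]
  [  0.0777    0.1872    0.1056    0.1374    1.1572]
Total output x = L · d:
  x_0 = 1.2692·19 + 0.2033·77 + 0.2148·11 + 0.2298·51 + 0.1477·37 = 59.3151
  x_1 = 0.1694·19 + 1.1586·77 + 0.2262·11 + 0.1371·51 + 0.2164·37 = 109.9193
  x_2 = 0.1229·19 + 0.1736·77 + 1.0762·11 + 0.0859·51 + 0.0552·37 = 33.9639
  x_3 = 0.2198·19 + 0.0854·77 + 0.2289·11 + 1.2221·51 + 0.1018·37 = 79.3584
  x_4 = 0.0777·19 + 0.1872·77 + 0.1056·11 + 0.1374·51 + 1.1572·37 = 66.8700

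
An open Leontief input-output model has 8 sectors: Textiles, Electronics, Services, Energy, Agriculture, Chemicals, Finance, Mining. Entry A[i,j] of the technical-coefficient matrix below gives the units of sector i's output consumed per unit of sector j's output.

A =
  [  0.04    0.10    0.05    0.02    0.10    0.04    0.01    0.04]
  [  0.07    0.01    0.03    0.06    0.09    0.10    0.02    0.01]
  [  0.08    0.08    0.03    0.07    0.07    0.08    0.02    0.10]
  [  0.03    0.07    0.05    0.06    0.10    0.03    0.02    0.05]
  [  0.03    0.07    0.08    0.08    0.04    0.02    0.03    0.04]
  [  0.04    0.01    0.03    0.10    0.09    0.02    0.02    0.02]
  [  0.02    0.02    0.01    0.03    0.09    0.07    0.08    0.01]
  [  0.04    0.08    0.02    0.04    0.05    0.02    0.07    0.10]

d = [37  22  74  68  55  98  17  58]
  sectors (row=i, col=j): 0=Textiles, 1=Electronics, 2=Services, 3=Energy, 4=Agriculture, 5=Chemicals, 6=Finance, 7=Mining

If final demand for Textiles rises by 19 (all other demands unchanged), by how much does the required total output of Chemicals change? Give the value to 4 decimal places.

Form M = I − A:
  [  0.96   -0.10   -0.05   -0.02   -0.10   -0.04   -0.01   -0.04]
  [ -0.07    0.99   -0.03   -0.06   -0.09   -0.10   -0.02   -0.01]
  [ -0.08   -0.08    0.97   -0.07   -0.07   -0.08   -0.02   -0.10]
  [ -0.03   -0.07   -0.05    0.94   -0.10   -0.03   -0.02   -0.05]
  [ -0.03   -0.07   -0.08   -0.08    0.96   -0.02   -0.03   -0.04]
  [ -0.04   -0.01   -0.03   -0.10   -0.09    0.98   -0.02   -0.02]
  [ -0.02   -0.02   -0.01   -0.03   -0.09   -0.07    0.92   -0.01]
  [ -0.04   -0.08   -0.02   -0.04   -0.05   -0.02   -0.07    0.90]
Leontief inverse L = M⁻¹:
  [  1.0714    0.1365    0.0790    0.0618    0.1498    0.0726    0.0295    0.0699]
  [  0.0964    1.0467    0.0592    0.1013    0.1402    0.1250    0.0374    0.0375]
  [  0.1182    0.1300    1.0657    0.1220    0.1378    0.1179    0.0477    0.1412]
  [  0.0607    0.1093    0.0798    1.1023    0.1512    0.0616    0.0413    0.0826]
  [  0.0609    0.1078    0.1063    0.1194    1.0918    0.0532    0.0502    0.0726]
  [  0.0623    0.0446    0.0560    0.1336    0.1322    1.0424    0.0363    0.0464]
  [  0.0401    0.0459    0.0323    0.0635    0.1307    0.0927    1.0990    0.0295]
  [  0.0694    0.1174    0.0457    0.0780    0.1027    0.0530    0.0966    1.1317]
Total output x = L · d:
  x_0 = 1.0714·37 + 0.1365·22 + 0.0790·74 + 0.0618·68 + 0.1498·55 + 0.0726·98 + 0.0295·17 + 0.0699·58 = 72.6004
  x_1 = 0.0964·37 + 1.0467·22 + 0.0592·74 + 0.1013·68 + 0.1402·55 + 0.1250·98 + 0.0374·17 + 0.0375·58 = 60.6308
  x_2 = 0.1182·37 + 0.1300·22 + 1.0657·74 + 0.1220·68 + 0.1378·55 + 0.1179·98 + 0.0477·17 + 0.1412·58 = 122.5271
  x_3 = 0.0607·37 + 0.1093·22 + 0.0798·74 + 1.1023·68 + 0.1512·55 + 0.0616·98 + 0.0413·17 + 0.0826·58 = 105.3555
  x_4 = 0.0609·37 + 0.1078·22 + 0.1063·74 + 0.1194·68 + 1.0918·55 + 0.0532·98 + 0.0502·17 + 0.0726·58 = 90.9293
  x_5 = 0.0623·37 + 0.0446·22 + 0.0560·74 + 0.1336·68 + 0.1322·55 + 1.0424·98 + 0.0363·17 + 0.0464·58 = 129.2468
  x_6 = 0.0401·37 + 0.0459·22 + 0.0323·74 + 0.0635·68 + 0.1307·55 + 0.0927·98 + 1.0990·17 + 0.0295·58 = 45.8707
  x_7 = 0.0694·37 + 0.1174·22 + 0.0457·74 + 0.0780·68 + 0.1027·55 + 0.0530·98 + 0.0966·17 + 1.1317·58 = 91.9573
Δx_5 = L[5,0] · Δd_0 = 0.0623 · 19 = 1.1845

1.1845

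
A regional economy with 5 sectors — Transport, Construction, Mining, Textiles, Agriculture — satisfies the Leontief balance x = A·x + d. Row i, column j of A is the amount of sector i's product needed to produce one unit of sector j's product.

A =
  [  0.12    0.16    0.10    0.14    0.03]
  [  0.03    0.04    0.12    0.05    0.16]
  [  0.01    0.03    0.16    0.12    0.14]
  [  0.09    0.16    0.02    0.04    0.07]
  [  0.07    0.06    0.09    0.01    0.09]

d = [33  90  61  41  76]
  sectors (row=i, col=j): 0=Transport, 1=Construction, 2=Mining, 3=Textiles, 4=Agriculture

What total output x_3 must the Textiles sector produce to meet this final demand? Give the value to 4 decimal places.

83.8006

Form M = I − A:
  [  0.88   -0.16   -0.10   -0.14   -0.03]
  [ -0.03    0.96   -0.12   -0.05   -0.16]
  [ -0.01   -0.03    0.84   -0.12   -0.14]
  [ -0.09   -0.16   -0.02    0.96   -0.07]
  [ -0.07   -0.06   -0.09   -0.01    0.91]
Leontief inverse L = M⁻¹:
  [  1.1786    0.2456    0.1941    0.2103    0.1281]
  [  0.0670    1.0886    0.1904    0.0927    0.2300]
  [  0.0520    0.0893    1.2371    0.1692    0.2208]
  [  0.1302    0.2137    0.0867    1.0841    0.1386]
  [  0.1017    0.1018    0.1508    0.0509    1.1473]
Total output x = L · d:
  x_0 = 1.1786·33 + 0.2456·90 + 0.1941·61 + 0.2103·41 + 0.1281·76 = 91.1907
  x_1 = 0.0670·33 + 1.0886·90 + 0.1904·61 + 0.0927·41 + 0.2300·76 = 133.0804
  x_2 = 0.0520·33 + 0.0893·90 + 1.2371·61 + 0.1692·41 + 0.2208·76 = 108.9290
  x_3 = 0.1302·33 + 0.2137·90 + 0.0867·61 + 1.0841·41 + 0.1386·76 = 83.8006
  x_4 = 0.1017·33 + 0.1018·90 + 0.1508·61 + 0.0509·41 + 1.1473·76 = 110.9998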